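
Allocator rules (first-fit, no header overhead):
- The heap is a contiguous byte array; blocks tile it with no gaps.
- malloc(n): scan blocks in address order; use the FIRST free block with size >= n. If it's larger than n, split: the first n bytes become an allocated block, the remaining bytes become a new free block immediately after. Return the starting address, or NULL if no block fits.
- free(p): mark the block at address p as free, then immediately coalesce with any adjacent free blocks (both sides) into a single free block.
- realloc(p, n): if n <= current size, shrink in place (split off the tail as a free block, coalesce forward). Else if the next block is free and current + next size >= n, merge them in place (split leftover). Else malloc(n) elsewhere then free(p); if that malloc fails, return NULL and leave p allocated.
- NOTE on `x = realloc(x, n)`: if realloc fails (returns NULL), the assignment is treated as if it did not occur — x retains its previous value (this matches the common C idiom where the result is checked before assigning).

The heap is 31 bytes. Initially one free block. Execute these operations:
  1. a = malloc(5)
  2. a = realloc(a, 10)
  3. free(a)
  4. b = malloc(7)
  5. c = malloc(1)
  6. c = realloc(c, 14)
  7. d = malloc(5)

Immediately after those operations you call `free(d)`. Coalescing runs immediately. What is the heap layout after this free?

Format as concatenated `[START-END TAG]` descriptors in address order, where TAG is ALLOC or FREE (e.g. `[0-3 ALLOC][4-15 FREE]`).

Op 1: a = malloc(5) -> a = 0; heap: [0-4 ALLOC][5-30 FREE]
Op 2: a = realloc(a, 10) -> a = 0; heap: [0-9 ALLOC][10-30 FREE]
Op 3: free(a) -> (freed a); heap: [0-30 FREE]
Op 4: b = malloc(7) -> b = 0; heap: [0-6 ALLOC][7-30 FREE]
Op 5: c = malloc(1) -> c = 7; heap: [0-6 ALLOC][7-7 ALLOC][8-30 FREE]
Op 6: c = realloc(c, 14) -> c = 7; heap: [0-6 ALLOC][7-20 ALLOC][21-30 FREE]
Op 7: d = malloc(5) -> d = 21; heap: [0-6 ALLOC][7-20 ALLOC][21-25 ALLOC][26-30 FREE]
free(d): d = 21 -> block [21-25 ALLOC]; mark free, coalesce with adjacent free neighbors -> [0-6 ALLOC][7-20 ALLOC][21-30 FREE]

Answer: [0-6 ALLOC][7-20 ALLOC][21-30 FREE]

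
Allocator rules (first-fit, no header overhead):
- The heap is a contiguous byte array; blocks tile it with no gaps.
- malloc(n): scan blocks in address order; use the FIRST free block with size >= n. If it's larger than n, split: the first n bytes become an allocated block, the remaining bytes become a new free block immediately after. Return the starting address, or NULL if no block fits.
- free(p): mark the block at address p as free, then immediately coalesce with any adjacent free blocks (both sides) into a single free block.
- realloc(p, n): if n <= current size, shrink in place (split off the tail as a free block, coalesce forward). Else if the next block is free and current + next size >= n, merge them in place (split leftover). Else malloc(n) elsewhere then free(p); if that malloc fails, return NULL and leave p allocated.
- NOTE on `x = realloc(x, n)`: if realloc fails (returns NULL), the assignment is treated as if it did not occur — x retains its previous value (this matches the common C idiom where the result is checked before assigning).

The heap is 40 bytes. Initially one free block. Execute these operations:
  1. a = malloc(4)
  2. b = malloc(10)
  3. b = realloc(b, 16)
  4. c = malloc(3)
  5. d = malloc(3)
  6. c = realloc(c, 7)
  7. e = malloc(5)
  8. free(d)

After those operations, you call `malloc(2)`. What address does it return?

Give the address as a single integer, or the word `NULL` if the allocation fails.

Answer: 20

Derivation:
Op 1: a = malloc(4) -> a = 0; heap: [0-3 ALLOC][4-39 FREE]
Op 2: b = malloc(10) -> b = 4; heap: [0-3 ALLOC][4-13 ALLOC][14-39 FREE]
Op 3: b = realloc(b, 16) -> b = 4; heap: [0-3 ALLOC][4-19 ALLOC][20-39 FREE]
Op 4: c = malloc(3) -> c = 20; heap: [0-3 ALLOC][4-19 ALLOC][20-22 ALLOC][23-39 FREE]
Op 5: d = malloc(3) -> d = 23; heap: [0-3 ALLOC][4-19 ALLOC][20-22 ALLOC][23-25 ALLOC][26-39 FREE]
Op 6: c = realloc(c, 7) -> c = 26; heap: [0-3 ALLOC][4-19 ALLOC][20-22 FREE][23-25 ALLOC][26-32 ALLOC][33-39 FREE]
Op 7: e = malloc(5) -> e = 33; heap: [0-3 ALLOC][4-19 ALLOC][20-22 FREE][23-25 ALLOC][26-32 ALLOC][33-37 ALLOC][38-39 FREE]
Op 8: free(d) -> (freed d); heap: [0-3 ALLOC][4-19 ALLOC][20-25 FREE][26-32 ALLOC][33-37 ALLOC][38-39 FREE]
malloc(2): first-fit scan over [0-3 ALLOC][4-19 ALLOC][20-25 FREE][26-32 ALLOC][33-37 ALLOC][38-39 FREE] -> 20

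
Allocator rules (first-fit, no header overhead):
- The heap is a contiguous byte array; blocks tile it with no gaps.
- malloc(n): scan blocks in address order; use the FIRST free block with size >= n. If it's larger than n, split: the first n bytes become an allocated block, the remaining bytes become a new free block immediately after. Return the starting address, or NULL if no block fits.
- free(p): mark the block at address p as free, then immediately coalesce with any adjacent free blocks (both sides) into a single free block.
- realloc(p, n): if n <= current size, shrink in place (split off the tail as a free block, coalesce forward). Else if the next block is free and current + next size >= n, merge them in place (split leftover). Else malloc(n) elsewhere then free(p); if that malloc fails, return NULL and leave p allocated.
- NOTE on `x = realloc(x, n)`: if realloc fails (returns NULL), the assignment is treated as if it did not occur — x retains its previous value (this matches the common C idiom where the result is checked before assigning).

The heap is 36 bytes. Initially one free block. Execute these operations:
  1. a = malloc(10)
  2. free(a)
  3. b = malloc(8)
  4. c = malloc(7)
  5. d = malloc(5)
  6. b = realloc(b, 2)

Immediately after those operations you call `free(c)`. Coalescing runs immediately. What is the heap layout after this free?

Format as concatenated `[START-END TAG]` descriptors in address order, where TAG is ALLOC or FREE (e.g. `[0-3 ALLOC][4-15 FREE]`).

Answer: [0-1 ALLOC][2-14 FREE][15-19 ALLOC][20-35 FREE]

Derivation:
Op 1: a = malloc(10) -> a = 0; heap: [0-9 ALLOC][10-35 FREE]
Op 2: free(a) -> (freed a); heap: [0-35 FREE]
Op 3: b = malloc(8) -> b = 0; heap: [0-7 ALLOC][8-35 FREE]
Op 4: c = malloc(7) -> c = 8; heap: [0-7 ALLOC][8-14 ALLOC][15-35 FREE]
Op 5: d = malloc(5) -> d = 15; heap: [0-7 ALLOC][8-14 ALLOC][15-19 ALLOC][20-35 FREE]
Op 6: b = realloc(b, 2) -> b = 0; heap: [0-1 ALLOC][2-7 FREE][8-14 ALLOC][15-19 ALLOC][20-35 FREE]
free(c): c = 8 -> block [8-14 ALLOC]; mark free, coalesce with adjacent free neighbors -> [0-1 ALLOC][2-14 FREE][15-19 ALLOC][20-35 FREE]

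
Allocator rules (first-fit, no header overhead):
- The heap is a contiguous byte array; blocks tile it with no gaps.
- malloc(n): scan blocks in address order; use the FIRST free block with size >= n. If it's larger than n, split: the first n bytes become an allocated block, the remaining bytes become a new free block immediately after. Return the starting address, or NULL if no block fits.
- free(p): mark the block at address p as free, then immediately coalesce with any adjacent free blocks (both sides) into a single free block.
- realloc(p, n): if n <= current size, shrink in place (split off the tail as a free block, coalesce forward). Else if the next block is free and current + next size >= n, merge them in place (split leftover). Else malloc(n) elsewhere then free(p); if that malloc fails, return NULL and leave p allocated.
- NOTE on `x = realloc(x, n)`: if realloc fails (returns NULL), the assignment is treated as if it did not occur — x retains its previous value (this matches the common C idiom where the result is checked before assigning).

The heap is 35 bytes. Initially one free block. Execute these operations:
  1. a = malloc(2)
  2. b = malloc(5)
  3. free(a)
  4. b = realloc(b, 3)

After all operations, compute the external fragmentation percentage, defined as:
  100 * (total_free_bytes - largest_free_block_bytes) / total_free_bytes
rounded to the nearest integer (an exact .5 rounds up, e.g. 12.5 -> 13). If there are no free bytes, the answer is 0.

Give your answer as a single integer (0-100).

Op 1: a = malloc(2) -> a = 0; heap: [0-1 ALLOC][2-34 FREE]
Op 2: b = malloc(5) -> b = 2; heap: [0-1 ALLOC][2-6 ALLOC][7-34 FREE]
Op 3: free(a) -> (freed a); heap: [0-1 FREE][2-6 ALLOC][7-34 FREE]
Op 4: b = realloc(b, 3) -> b = 2; heap: [0-1 FREE][2-4 ALLOC][5-34 FREE]
Free blocks: [2 30] total_free=32 largest=30 -> 100*(32-30)/32 = 200/32 = 6.25 -> rounds to 6

Answer: 6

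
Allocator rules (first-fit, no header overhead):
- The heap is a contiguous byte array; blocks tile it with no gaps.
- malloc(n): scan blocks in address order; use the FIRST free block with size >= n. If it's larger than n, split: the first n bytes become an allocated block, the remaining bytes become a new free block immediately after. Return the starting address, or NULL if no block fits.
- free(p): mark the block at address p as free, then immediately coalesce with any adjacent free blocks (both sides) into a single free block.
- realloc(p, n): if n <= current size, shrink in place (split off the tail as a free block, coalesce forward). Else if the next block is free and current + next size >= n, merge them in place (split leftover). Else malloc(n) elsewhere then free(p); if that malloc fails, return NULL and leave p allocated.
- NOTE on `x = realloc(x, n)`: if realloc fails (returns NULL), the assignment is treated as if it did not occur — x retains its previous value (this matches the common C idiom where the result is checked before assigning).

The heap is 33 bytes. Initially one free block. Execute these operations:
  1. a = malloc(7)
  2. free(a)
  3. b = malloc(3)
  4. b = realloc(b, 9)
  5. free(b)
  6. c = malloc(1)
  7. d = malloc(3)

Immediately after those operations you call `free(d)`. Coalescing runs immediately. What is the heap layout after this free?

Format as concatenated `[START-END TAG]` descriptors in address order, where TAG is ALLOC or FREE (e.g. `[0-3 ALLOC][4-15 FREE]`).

Op 1: a = malloc(7) -> a = 0; heap: [0-6 ALLOC][7-32 FREE]
Op 2: free(a) -> (freed a); heap: [0-32 FREE]
Op 3: b = malloc(3) -> b = 0; heap: [0-2 ALLOC][3-32 FREE]
Op 4: b = realloc(b, 9) -> b = 0; heap: [0-8 ALLOC][9-32 FREE]
Op 5: free(b) -> (freed b); heap: [0-32 FREE]
Op 6: c = malloc(1) -> c = 0; heap: [0-0 ALLOC][1-32 FREE]
Op 7: d = malloc(3) -> d = 1; heap: [0-0 ALLOC][1-3 ALLOC][4-32 FREE]
free(d): d = 1 -> block [1-3 ALLOC]; mark free, coalesce with adjacent free neighbors -> [0-0 ALLOC][1-32 FREE]

Answer: [0-0 ALLOC][1-32 FREE]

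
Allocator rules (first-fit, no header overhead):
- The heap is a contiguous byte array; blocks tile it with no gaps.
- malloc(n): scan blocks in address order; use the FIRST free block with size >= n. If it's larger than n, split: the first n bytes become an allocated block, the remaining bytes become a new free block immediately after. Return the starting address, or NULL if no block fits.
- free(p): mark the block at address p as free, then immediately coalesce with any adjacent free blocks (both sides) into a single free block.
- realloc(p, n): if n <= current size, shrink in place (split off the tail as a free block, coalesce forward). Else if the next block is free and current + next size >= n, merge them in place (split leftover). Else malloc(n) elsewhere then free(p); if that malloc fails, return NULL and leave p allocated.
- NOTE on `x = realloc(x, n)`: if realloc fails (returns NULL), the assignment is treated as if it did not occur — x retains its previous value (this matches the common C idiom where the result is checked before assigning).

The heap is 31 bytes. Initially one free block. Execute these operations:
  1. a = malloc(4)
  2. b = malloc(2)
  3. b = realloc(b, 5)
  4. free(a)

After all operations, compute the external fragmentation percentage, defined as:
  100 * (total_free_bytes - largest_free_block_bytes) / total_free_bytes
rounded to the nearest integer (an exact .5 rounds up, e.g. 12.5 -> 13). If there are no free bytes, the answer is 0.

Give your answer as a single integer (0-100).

Op 1: a = malloc(4) -> a = 0; heap: [0-3 ALLOC][4-30 FREE]
Op 2: b = malloc(2) -> b = 4; heap: [0-3 ALLOC][4-5 ALLOC][6-30 FREE]
Op 3: b = realloc(b, 5) -> b = 4; heap: [0-3 ALLOC][4-8 ALLOC][9-30 FREE]
Op 4: free(a) -> (freed a); heap: [0-3 FREE][4-8 ALLOC][9-30 FREE]
Free blocks: [4 22] total_free=26 largest=22 -> 100*(26-22)/26 = 400/26 ≈ 15.385 -> rounds to 15

Answer: 15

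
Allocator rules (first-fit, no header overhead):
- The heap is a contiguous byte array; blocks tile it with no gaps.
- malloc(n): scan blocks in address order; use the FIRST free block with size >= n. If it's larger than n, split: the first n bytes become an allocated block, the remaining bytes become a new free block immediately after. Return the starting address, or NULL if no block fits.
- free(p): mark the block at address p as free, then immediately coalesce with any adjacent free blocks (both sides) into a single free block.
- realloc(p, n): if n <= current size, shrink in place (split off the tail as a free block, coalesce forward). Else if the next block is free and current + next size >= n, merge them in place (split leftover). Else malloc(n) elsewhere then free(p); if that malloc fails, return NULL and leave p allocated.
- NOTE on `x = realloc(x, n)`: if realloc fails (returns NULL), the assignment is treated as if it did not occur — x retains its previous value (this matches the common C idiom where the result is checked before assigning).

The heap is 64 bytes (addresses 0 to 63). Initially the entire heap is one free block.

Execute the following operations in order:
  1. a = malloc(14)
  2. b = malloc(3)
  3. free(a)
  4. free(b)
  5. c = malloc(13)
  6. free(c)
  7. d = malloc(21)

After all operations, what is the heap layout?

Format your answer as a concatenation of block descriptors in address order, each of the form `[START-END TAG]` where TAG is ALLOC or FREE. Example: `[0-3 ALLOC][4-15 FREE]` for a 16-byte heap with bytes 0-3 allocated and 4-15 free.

Op 1: a = malloc(14) -> a = 0; heap: [0-13 ALLOC][14-63 FREE]
Op 2: b = malloc(3) -> b = 14; heap: [0-13 ALLOC][14-16 ALLOC][17-63 FREE]
Op 3: free(a) -> (freed a); heap: [0-13 FREE][14-16 ALLOC][17-63 FREE]
Op 4: free(b) -> (freed b); heap: [0-63 FREE]
Op 5: c = malloc(13) -> c = 0; heap: [0-12 ALLOC][13-63 FREE]
Op 6: free(c) -> (freed c); heap: [0-63 FREE]
Op 7: d = malloc(21) -> d = 0; heap: [0-20 ALLOC][21-63 FREE]

Answer: [0-20 ALLOC][21-63 FREE]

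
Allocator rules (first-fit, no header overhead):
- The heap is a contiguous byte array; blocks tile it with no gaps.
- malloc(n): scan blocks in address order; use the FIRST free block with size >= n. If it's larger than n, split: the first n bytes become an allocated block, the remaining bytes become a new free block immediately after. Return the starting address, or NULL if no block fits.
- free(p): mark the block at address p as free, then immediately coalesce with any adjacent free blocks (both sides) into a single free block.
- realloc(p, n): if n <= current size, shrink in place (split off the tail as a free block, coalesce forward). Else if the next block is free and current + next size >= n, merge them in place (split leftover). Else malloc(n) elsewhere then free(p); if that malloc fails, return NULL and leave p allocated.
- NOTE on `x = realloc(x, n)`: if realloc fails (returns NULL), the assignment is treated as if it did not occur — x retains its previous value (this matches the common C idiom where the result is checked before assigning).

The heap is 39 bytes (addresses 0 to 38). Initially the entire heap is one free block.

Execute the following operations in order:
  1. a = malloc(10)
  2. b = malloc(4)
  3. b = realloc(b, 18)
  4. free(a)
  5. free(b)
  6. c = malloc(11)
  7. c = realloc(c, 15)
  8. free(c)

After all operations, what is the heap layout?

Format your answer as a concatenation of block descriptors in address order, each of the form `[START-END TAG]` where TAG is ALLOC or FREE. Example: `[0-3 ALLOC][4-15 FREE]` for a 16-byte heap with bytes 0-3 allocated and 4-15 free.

Answer: [0-38 FREE]

Derivation:
Op 1: a = malloc(10) -> a = 0; heap: [0-9 ALLOC][10-38 FREE]
Op 2: b = malloc(4) -> b = 10; heap: [0-9 ALLOC][10-13 ALLOC][14-38 FREE]
Op 3: b = realloc(b, 18) -> b = 10; heap: [0-9 ALLOC][10-27 ALLOC][28-38 FREE]
Op 4: free(a) -> (freed a); heap: [0-9 FREE][10-27 ALLOC][28-38 FREE]
Op 5: free(b) -> (freed b); heap: [0-38 FREE]
Op 6: c = malloc(11) -> c = 0; heap: [0-10 ALLOC][11-38 FREE]
Op 7: c = realloc(c, 15) -> c = 0; heap: [0-14 ALLOC][15-38 FREE]
Op 8: free(c) -> (freed c); heap: [0-38 FREE]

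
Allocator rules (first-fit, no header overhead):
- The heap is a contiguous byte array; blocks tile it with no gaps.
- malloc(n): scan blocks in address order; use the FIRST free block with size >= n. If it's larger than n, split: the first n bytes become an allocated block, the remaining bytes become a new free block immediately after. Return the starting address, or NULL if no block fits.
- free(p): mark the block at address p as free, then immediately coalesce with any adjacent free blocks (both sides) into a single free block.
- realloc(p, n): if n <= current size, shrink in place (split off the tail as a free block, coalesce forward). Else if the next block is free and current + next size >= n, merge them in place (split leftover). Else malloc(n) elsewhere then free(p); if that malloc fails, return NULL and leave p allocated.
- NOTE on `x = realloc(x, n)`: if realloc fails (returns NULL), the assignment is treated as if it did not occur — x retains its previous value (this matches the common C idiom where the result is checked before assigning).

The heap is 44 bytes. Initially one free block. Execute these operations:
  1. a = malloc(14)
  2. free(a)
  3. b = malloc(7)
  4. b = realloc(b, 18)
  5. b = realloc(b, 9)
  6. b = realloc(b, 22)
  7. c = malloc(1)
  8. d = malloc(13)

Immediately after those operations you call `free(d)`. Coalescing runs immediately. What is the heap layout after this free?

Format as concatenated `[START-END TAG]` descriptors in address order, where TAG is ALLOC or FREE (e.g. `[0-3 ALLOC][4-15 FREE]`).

Op 1: a = malloc(14) -> a = 0; heap: [0-13 ALLOC][14-43 FREE]
Op 2: free(a) -> (freed a); heap: [0-43 FREE]
Op 3: b = malloc(7) -> b = 0; heap: [0-6 ALLOC][7-43 FREE]
Op 4: b = realloc(b, 18) -> b = 0; heap: [0-17 ALLOC][18-43 FREE]
Op 5: b = realloc(b, 9) -> b = 0; heap: [0-8 ALLOC][9-43 FREE]
Op 6: b = realloc(b, 22) -> b = 0; heap: [0-21 ALLOC][22-43 FREE]
Op 7: c = malloc(1) -> c = 22; heap: [0-21 ALLOC][22-22 ALLOC][23-43 FREE]
Op 8: d = malloc(13) -> d = 23; heap: [0-21 ALLOC][22-22 ALLOC][23-35 ALLOC][36-43 FREE]
free(d): d = 23 -> block [23-35 ALLOC]; mark free, coalesce with adjacent free neighbors -> [0-21 ALLOC][22-22 ALLOC][23-43 FREE]

Answer: [0-21 ALLOC][22-22 ALLOC][23-43 FREE]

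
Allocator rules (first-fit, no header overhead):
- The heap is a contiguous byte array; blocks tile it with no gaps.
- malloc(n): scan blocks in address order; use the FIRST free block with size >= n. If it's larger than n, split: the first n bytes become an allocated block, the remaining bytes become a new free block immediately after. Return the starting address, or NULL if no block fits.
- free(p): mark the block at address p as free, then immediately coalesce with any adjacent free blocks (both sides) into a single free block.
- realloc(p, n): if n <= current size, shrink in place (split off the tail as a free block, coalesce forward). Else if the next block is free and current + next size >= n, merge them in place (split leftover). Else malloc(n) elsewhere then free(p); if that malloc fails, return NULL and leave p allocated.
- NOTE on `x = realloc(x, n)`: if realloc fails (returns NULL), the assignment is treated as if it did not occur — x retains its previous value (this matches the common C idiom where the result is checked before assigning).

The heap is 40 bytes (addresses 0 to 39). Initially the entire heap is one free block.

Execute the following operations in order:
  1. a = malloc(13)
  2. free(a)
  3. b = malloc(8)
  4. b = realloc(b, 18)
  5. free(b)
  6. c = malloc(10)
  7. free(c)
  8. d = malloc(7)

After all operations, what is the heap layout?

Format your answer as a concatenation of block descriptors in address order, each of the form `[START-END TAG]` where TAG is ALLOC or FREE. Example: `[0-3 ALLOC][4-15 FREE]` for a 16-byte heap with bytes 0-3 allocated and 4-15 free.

Answer: [0-6 ALLOC][7-39 FREE]

Derivation:
Op 1: a = malloc(13) -> a = 0; heap: [0-12 ALLOC][13-39 FREE]
Op 2: free(a) -> (freed a); heap: [0-39 FREE]
Op 3: b = malloc(8) -> b = 0; heap: [0-7 ALLOC][8-39 FREE]
Op 4: b = realloc(b, 18) -> b = 0; heap: [0-17 ALLOC][18-39 FREE]
Op 5: free(b) -> (freed b); heap: [0-39 FREE]
Op 6: c = malloc(10) -> c = 0; heap: [0-9 ALLOC][10-39 FREE]
Op 7: free(c) -> (freed c); heap: [0-39 FREE]
Op 8: d = malloc(7) -> d = 0; heap: [0-6 ALLOC][7-39 FREE]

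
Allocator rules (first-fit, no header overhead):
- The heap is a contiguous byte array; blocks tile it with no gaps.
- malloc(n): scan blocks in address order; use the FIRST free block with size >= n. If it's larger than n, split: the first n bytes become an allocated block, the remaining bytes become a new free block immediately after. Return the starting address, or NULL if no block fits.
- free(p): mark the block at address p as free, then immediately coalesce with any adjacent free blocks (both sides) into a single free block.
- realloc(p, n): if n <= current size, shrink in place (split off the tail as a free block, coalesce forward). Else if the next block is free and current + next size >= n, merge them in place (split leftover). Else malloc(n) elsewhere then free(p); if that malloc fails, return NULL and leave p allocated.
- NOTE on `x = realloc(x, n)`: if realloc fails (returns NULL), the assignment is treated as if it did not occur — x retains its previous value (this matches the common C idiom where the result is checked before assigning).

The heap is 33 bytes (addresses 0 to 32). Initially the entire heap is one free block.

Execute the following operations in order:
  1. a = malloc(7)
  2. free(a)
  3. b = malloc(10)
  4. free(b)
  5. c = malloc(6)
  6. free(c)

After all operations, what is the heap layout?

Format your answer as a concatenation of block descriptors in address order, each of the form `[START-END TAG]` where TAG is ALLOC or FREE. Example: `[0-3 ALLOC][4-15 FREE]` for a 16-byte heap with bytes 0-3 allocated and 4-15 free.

Answer: [0-32 FREE]

Derivation:
Op 1: a = malloc(7) -> a = 0; heap: [0-6 ALLOC][7-32 FREE]
Op 2: free(a) -> (freed a); heap: [0-32 FREE]
Op 3: b = malloc(10) -> b = 0; heap: [0-9 ALLOC][10-32 FREE]
Op 4: free(b) -> (freed b); heap: [0-32 FREE]
Op 5: c = malloc(6) -> c = 0; heap: [0-5 ALLOC][6-32 FREE]
Op 6: free(c) -> (freed c); heap: [0-32 FREE]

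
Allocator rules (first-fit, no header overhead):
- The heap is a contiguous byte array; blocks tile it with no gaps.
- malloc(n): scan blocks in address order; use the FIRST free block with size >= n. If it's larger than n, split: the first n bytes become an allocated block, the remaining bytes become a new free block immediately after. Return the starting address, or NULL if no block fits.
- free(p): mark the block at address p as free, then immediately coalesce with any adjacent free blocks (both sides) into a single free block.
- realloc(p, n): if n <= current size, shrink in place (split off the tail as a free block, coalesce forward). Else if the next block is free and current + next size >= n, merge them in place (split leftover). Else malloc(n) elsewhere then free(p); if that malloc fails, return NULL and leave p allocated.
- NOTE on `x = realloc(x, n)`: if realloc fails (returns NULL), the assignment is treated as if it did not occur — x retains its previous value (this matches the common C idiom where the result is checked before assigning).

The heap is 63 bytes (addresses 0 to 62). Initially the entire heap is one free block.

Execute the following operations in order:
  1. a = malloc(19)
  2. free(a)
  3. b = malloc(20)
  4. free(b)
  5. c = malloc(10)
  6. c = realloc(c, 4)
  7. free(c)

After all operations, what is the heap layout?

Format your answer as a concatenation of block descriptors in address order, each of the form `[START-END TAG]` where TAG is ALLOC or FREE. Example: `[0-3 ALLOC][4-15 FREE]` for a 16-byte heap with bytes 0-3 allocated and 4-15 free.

Op 1: a = malloc(19) -> a = 0; heap: [0-18 ALLOC][19-62 FREE]
Op 2: free(a) -> (freed a); heap: [0-62 FREE]
Op 3: b = malloc(20) -> b = 0; heap: [0-19 ALLOC][20-62 FREE]
Op 4: free(b) -> (freed b); heap: [0-62 FREE]
Op 5: c = malloc(10) -> c = 0; heap: [0-9 ALLOC][10-62 FREE]
Op 6: c = realloc(c, 4) -> c = 0; heap: [0-3 ALLOC][4-62 FREE]
Op 7: free(c) -> (freed c); heap: [0-62 FREE]

Answer: [0-62 FREE]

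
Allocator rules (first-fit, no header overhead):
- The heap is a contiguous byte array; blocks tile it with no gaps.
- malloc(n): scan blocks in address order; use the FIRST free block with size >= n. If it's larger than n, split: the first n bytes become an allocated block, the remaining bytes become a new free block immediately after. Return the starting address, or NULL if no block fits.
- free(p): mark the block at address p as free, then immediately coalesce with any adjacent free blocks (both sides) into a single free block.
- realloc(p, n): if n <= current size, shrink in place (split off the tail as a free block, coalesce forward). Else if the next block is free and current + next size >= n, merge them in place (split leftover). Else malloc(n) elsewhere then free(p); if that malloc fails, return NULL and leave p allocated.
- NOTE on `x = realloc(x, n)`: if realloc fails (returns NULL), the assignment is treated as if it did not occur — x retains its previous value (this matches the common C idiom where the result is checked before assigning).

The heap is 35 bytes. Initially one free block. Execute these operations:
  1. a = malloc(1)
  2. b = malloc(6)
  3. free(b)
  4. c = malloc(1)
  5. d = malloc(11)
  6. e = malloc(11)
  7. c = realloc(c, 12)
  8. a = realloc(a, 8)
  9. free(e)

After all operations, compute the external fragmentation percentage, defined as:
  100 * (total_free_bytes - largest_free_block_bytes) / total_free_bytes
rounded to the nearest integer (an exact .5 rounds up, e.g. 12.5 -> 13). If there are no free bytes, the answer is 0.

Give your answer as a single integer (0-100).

Op 1: a = malloc(1) -> a = 0; heap: [0-0 ALLOC][1-34 FREE]
Op 2: b = malloc(6) -> b = 1; heap: [0-0 ALLOC][1-6 ALLOC][7-34 FREE]
Op 3: free(b) -> (freed b); heap: [0-0 ALLOC][1-34 FREE]
Op 4: c = malloc(1) -> c = 1; heap: [0-0 ALLOC][1-1 ALLOC][2-34 FREE]
Op 5: d = malloc(11) -> d = 2; heap: [0-0 ALLOC][1-1 ALLOC][2-12 ALLOC][13-34 FREE]
Op 6: e = malloc(11) -> e = 13; heap: [0-0 ALLOC][1-1 ALLOC][2-12 ALLOC][13-23 ALLOC][24-34 FREE]
Op 7: c = realloc(c, 12) -> NULL (c unchanged); heap: [0-0 ALLOC][1-1 ALLOC][2-12 ALLOC][13-23 ALLOC][24-34 FREE]
Op 8: a = realloc(a, 8) -> a = 24; heap: [0-0 FREE][1-1 ALLOC][2-12 ALLOC][13-23 ALLOC][24-31 ALLOC][32-34 FREE]
Op 9: free(e) -> (freed e); heap: [0-0 FREE][1-1 ALLOC][2-12 ALLOC][13-23 FREE][24-31 ALLOC][32-34 FREE]
Free blocks: [1 11 3] total_free=15 largest=11 -> 100*(15-11)/15 = 400/15 ≈ 26.667 -> rounds to 27

Answer: 27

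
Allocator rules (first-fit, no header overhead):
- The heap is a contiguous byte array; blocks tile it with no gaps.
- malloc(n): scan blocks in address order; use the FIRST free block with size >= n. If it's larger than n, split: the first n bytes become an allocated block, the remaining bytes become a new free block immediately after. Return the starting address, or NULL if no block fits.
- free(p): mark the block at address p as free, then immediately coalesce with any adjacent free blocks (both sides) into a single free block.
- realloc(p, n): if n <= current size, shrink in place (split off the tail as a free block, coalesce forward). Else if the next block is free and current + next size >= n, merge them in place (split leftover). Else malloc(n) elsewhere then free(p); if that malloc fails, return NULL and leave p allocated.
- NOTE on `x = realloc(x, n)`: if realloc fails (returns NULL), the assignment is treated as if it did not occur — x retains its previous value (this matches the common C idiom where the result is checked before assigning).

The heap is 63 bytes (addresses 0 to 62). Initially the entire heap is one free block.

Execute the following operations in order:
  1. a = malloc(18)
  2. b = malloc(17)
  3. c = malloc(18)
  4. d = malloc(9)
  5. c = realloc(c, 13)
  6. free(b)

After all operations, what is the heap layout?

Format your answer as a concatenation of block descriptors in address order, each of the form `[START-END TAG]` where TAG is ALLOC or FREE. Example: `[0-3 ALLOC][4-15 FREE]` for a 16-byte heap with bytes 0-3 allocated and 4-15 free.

Answer: [0-17 ALLOC][18-34 FREE][35-47 ALLOC][48-52 FREE][53-61 ALLOC][62-62 FREE]

Derivation:
Op 1: a = malloc(18) -> a = 0; heap: [0-17 ALLOC][18-62 FREE]
Op 2: b = malloc(17) -> b = 18; heap: [0-17 ALLOC][18-34 ALLOC][35-62 FREE]
Op 3: c = malloc(18) -> c = 35; heap: [0-17 ALLOC][18-34 ALLOC][35-52 ALLOC][53-62 FREE]
Op 4: d = malloc(9) -> d = 53; heap: [0-17 ALLOC][18-34 ALLOC][35-52 ALLOC][53-61 ALLOC][62-62 FREE]
Op 5: c = realloc(c, 13) -> c = 35; heap: [0-17 ALLOC][18-34 ALLOC][35-47 ALLOC][48-52 FREE][53-61 ALLOC][62-62 FREE]
Op 6: free(b) -> (freed b); heap: [0-17 ALLOC][18-34 FREE][35-47 ALLOC][48-52 FREE][53-61 ALLOC][62-62 FREE]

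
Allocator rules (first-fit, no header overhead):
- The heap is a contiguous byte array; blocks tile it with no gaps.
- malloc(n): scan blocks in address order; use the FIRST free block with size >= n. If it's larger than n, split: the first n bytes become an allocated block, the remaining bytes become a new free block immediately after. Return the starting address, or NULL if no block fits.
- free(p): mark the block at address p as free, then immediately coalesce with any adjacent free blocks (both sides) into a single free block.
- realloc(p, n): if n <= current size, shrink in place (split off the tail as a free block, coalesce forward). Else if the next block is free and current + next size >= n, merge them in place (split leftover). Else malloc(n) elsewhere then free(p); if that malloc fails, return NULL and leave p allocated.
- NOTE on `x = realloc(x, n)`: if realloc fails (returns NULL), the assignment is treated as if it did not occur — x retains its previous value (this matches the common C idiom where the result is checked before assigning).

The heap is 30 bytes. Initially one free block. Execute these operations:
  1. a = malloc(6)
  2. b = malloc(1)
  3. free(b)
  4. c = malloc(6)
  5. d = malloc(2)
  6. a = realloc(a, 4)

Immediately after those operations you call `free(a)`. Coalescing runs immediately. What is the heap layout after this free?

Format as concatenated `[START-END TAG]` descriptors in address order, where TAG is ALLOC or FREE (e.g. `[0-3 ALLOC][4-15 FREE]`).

Answer: [0-5 FREE][6-11 ALLOC][12-13 ALLOC][14-29 FREE]

Derivation:
Op 1: a = malloc(6) -> a = 0; heap: [0-5 ALLOC][6-29 FREE]
Op 2: b = malloc(1) -> b = 6; heap: [0-5 ALLOC][6-6 ALLOC][7-29 FREE]
Op 3: free(b) -> (freed b); heap: [0-5 ALLOC][6-29 FREE]
Op 4: c = malloc(6) -> c = 6; heap: [0-5 ALLOC][6-11 ALLOC][12-29 FREE]
Op 5: d = malloc(2) -> d = 12; heap: [0-5 ALLOC][6-11 ALLOC][12-13 ALLOC][14-29 FREE]
Op 6: a = realloc(a, 4) -> a = 0; heap: [0-3 ALLOC][4-5 FREE][6-11 ALLOC][12-13 ALLOC][14-29 FREE]
free(a): a = 0 -> block [0-3 ALLOC]; mark free, coalesce with adjacent free neighbors -> [0-5 FREE][6-11 ALLOC][12-13 ALLOC][14-29 FREE]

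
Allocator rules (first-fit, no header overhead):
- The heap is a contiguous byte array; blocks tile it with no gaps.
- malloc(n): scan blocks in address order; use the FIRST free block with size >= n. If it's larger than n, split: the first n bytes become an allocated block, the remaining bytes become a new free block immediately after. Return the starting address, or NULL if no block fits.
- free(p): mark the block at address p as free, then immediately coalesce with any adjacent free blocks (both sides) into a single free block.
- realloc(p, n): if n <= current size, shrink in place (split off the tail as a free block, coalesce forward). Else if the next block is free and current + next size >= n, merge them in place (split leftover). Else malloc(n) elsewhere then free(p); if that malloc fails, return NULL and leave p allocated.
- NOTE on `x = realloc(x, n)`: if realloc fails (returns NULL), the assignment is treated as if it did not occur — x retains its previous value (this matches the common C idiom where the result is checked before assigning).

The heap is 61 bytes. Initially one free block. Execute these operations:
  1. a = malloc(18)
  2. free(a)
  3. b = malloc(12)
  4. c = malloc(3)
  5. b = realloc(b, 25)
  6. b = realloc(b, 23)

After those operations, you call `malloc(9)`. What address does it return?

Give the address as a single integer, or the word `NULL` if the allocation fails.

Op 1: a = malloc(18) -> a = 0; heap: [0-17 ALLOC][18-60 FREE]
Op 2: free(a) -> (freed a); heap: [0-60 FREE]
Op 3: b = malloc(12) -> b = 0; heap: [0-11 ALLOC][12-60 FREE]
Op 4: c = malloc(3) -> c = 12; heap: [0-11 ALLOC][12-14 ALLOC][15-60 FREE]
Op 5: b = realloc(b, 25) -> b = 15; heap: [0-11 FREE][12-14 ALLOC][15-39 ALLOC][40-60 FREE]
Op 6: b = realloc(b, 23) -> b = 15; heap: [0-11 FREE][12-14 ALLOC][15-37 ALLOC][38-60 FREE]
malloc(9): first-fit scan over [0-11 FREE][12-14 ALLOC][15-37 ALLOC][38-60 FREE] -> 0

Answer: 0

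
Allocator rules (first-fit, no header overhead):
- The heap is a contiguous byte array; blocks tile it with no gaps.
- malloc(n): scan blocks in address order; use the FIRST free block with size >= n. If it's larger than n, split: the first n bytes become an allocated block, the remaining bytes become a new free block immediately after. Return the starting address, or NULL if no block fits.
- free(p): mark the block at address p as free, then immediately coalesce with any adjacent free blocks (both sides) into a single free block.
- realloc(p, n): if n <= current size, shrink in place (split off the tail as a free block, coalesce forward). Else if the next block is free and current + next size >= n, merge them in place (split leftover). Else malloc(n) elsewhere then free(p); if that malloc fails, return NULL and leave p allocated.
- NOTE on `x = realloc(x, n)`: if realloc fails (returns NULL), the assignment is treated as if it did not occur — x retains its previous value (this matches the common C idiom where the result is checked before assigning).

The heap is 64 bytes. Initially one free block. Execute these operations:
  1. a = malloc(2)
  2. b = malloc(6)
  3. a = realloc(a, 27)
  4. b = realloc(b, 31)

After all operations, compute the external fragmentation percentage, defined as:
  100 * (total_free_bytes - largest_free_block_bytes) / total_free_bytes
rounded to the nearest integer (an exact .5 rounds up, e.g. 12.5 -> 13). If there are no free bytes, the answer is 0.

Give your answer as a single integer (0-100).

Answer: 6

Derivation:
Op 1: a = malloc(2) -> a = 0; heap: [0-1 ALLOC][2-63 FREE]
Op 2: b = malloc(6) -> b = 2; heap: [0-1 ALLOC][2-7 ALLOC][8-63 FREE]
Op 3: a = realloc(a, 27) -> a = 8; heap: [0-1 FREE][2-7 ALLOC][8-34 ALLOC][35-63 FREE]
Op 4: b = realloc(b, 31) -> NULL (b unchanged); heap: [0-1 FREE][2-7 ALLOC][8-34 ALLOC][35-63 FREE]
Free blocks: [2 29] total_free=31 largest=29 -> 100*(31-29)/31 = 200/31 ≈ 6.452 -> rounds to 6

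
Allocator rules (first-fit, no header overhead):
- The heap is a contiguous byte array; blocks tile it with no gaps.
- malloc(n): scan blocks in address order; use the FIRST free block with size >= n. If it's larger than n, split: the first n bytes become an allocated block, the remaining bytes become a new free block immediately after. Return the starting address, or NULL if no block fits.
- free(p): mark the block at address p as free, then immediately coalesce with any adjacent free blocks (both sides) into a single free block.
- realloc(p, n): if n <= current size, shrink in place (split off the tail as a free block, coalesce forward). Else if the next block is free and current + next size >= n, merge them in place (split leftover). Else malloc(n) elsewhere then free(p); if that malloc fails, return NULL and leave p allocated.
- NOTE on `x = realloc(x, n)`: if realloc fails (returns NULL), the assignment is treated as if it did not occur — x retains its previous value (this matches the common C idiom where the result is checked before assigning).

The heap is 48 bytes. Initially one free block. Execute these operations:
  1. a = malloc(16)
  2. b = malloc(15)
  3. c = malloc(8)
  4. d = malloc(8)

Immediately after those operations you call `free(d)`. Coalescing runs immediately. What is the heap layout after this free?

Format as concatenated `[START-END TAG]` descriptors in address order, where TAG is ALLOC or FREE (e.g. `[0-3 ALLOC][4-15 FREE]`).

Answer: [0-15 ALLOC][16-30 ALLOC][31-38 ALLOC][39-47 FREE]

Derivation:
Op 1: a = malloc(16) -> a = 0; heap: [0-15 ALLOC][16-47 FREE]
Op 2: b = malloc(15) -> b = 16; heap: [0-15 ALLOC][16-30 ALLOC][31-47 FREE]
Op 3: c = malloc(8) -> c = 31; heap: [0-15 ALLOC][16-30 ALLOC][31-38 ALLOC][39-47 FREE]
Op 4: d = malloc(8) -> d = 39; heap: [0-15 ALLOC][16-30 ALLOC][31-38 ALLOC][39-46 ALLOC][47-47 FREE]
free(d): d = 39 -> block [39-46 ALLOC]; mark free, coalesce with adjacent free neighbors -> [0-15 ALLOC][16-30 ALLOC][31-38 ALLOC][39-47 FREE]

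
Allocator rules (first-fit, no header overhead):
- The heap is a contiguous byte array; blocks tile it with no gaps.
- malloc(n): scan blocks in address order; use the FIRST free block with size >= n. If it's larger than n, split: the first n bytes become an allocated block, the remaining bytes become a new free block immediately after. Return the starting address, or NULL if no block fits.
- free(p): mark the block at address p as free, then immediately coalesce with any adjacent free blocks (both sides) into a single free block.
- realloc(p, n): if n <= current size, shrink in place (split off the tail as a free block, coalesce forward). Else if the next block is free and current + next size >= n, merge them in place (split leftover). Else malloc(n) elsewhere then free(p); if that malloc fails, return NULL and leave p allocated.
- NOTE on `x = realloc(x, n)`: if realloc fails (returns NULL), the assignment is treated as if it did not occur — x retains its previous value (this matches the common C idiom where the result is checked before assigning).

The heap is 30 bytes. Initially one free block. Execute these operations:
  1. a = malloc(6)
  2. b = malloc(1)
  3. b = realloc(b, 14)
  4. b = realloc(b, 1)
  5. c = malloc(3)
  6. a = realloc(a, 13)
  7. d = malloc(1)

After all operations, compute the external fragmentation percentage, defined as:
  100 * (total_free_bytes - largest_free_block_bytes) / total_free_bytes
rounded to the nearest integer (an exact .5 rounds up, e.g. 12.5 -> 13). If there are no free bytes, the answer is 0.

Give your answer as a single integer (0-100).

Answer: 42

Derivation:
Op 1: a = malloc(6) -> a = 0; heap: [0-5 ALLOC][6-29 FREE]
Op 2: b = malloc(1) -> b = 6; heap: [0-5 ALLOC][6-6 ALLOC][7-29 FREE]
Op 3: b = realloc(b, 14) -> b = 6; heap: [0-5 ALLOC][6-19 ALLOC][20-29 FREE]
Op 4: b = realloc(b, 1) -> b = 6; heap: [0-5 ALLOC][6-6 ALLOC][7-29 FREE]
Op 5: c = malloc(3) -> c = 7; heap: [0-5 ALLOC][6-6 ALLOC][7-9 ALLOC][10-29 FREE]
Op 6: a = realloc(a, 13) -> a = 10; heap: [0-5 FREE][6-6 ALLOC][7-9 ALLOC][10-22 ALLOC][23-29 FREE]
Op 7: d = malloc(1) -> d = 0; heap: [0-0 ALLOC][1-5 FREE][6-6 ALLOC][7-9 ALLOC][10-22 ALLOC][23-29 FREE]
Free blocks: [5 7] total_free=12 largest=7 -> 100*(12-7)/12 = 500/12 ≈ 41.667 -> rounds to 42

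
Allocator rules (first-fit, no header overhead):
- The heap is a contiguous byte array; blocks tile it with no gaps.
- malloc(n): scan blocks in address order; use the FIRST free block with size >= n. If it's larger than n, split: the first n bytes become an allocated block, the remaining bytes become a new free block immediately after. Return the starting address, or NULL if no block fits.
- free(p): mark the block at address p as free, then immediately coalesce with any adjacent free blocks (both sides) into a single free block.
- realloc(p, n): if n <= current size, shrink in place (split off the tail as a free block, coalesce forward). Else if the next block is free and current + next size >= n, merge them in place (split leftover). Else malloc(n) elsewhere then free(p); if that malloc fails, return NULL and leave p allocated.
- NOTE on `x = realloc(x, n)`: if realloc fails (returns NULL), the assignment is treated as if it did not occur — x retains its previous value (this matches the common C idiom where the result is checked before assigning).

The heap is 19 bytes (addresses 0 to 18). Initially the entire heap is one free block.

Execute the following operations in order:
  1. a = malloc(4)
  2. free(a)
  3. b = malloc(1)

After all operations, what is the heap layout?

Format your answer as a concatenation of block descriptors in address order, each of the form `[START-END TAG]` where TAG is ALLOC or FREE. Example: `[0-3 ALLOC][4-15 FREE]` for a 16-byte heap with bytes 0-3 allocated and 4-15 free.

Answer: [0-0 ALLOC][1-18 FREE]

Derivation:
Op 1: a = malloc(4) -> a = 0; heap: [0-3 ALLOC][4-18 FREE]
Op 2: free(a) -> (freed a); heap: [0-18 FREE]
Op 3: b = malloc(1) -> b = 0; heap: [0-0 ALLOC][1-18 FREE]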